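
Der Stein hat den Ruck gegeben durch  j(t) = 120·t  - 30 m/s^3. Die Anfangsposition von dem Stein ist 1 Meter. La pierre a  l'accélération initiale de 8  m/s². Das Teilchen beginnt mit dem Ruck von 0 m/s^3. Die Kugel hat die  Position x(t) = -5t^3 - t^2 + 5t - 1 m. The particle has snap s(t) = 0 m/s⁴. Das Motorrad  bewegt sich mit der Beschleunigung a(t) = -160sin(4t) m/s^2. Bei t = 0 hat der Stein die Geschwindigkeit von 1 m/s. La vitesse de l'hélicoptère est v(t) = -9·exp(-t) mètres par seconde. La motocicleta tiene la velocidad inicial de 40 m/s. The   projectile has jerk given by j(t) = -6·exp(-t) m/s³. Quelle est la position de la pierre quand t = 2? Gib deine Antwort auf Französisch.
Pour résoudre ceci, nous devons prendre 3 intégrales de notre équation du jerk j(t) = 120·t - 30. La primitive du jerk, avec a(0) = 8, donne l'accélération: a(t) = 60·t^2 - 30·t + 8. La primitive de l'accélération est la vitesse. En utilisant v(0) = 1, nous obtenons v(t) = 20·t^3 - 15·t^2 + 8·t + 1. En intégrant la vitesse et en utilisant la condition initiale x(0) = 1, nous obtenons x(t) = 5·t^4 - 5·t^3 + 4·t^2 + t + 1. De l'équation de la position x(t) = 5·t^4 - 5·t^3 + 4·t^2 + t + 1, nous substituons t = 2 pour obtenir x = 59.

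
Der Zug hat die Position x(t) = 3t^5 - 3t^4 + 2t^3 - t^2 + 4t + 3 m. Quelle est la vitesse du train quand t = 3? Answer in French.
En partant de la position x(t) = 3·t^5 - 3·t^4 + 2·t^3 - t^2 + 4·t + 3, nous prenons 1 dérivée. En prenant d/dt de x(t), nous trouvons v(t) = 15·t^4 - 12·t^3 + 6·t^2 - 2·t + 4. De l'équation de la vitesse v(t) = 15·t^4 - 12·t^3 + 6·t^2 - 2·t + 4, nous substituons t = 3 pour obtenir v = 943.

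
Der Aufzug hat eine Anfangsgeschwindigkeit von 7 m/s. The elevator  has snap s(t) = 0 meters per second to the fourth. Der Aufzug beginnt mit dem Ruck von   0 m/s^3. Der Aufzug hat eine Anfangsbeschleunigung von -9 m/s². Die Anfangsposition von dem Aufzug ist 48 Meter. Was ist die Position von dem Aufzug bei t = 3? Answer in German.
Wir müssen das Integral unserer Gleichung für den Snap s(t) = 0 4-mal finden. Die Stammfunktion von dem Snap ist der Ruck. Mit j(0) = 0 erhalten wir j(t) = 0. Die Stammfunktion von dem Ruck, mit a(0) = -9, ergibt die Beschleunigung: a(t) = -9. Mit ∫a(t)dt und Anwendung von v(0) = 7, finden wir v(t) = 7 - 9·t. Mit ∫v(t)dt und Anwendung von x(0) = 48, finden wir x(t) = -9·t^2/2 + 7·t + 48. Wir haben die Position x(t) = -9·t^2/2 + 7·t + 48. Durch Einsetzen von t = 3: x(3) = 57/2.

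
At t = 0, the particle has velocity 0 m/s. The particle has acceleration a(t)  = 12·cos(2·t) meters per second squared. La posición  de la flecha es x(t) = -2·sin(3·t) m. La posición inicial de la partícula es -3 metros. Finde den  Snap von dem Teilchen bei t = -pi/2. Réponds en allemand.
Wir müssen unsere Gleichung für die Beschleunigung a(t) = 12·cos(2·t) 2-mal ableiten. Mit d/dt von a(t) finden wir j(t) = -24·sin(2·t). Mit d/dt von j(t) finden wir s(t) = -48·cos(2·t). Wir haben den Snap s(t) = -48·cos(2·t). Durch Einsetzen von t = -pi/2: s(-pi/2) = 48.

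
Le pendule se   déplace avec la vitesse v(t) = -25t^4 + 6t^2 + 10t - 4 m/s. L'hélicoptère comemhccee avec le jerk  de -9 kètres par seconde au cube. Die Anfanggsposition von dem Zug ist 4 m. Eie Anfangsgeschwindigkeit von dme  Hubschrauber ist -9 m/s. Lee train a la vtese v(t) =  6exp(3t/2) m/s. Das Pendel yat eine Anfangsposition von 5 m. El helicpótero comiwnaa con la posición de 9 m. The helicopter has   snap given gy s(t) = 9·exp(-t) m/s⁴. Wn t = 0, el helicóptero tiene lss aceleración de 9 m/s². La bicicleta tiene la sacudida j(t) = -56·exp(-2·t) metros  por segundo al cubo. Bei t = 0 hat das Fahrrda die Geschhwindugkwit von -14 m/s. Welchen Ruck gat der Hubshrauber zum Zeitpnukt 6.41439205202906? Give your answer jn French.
Pour résoudre ceci, nous devons prendre 1 intégrale de notre équation du snap s(t) = 9·exp(-t). L'intégrale du snap, avec j(0) = -9, donne le jerk: j(t) = -9·exp(-t). Nous avons le jerk j(t) = -9·exp(-t). En substituant t = 6.41439205202906: j(6.41439205202906) = -0.0147403378082351.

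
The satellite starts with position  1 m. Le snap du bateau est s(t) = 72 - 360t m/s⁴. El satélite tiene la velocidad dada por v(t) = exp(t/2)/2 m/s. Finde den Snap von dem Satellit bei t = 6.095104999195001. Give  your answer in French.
En partant de la vitesse v(t) = exp(t/2)/2, nous prenons 3 dérivées. La dérivée de la vitesse donne l'accélération: a(t) = exp(t/2)/4. En prenant d/dt de a(t), nous trouvons j(t) = exp(t/2)/8. En prenant d/dt de j(t), nous trouvons s(t) = exp(t/2)/16. De l'équation du snap s(t) = exp(t/2)/16, nous substituons t = 6.095104999195001 pour obtenir s = 1.31648298751162.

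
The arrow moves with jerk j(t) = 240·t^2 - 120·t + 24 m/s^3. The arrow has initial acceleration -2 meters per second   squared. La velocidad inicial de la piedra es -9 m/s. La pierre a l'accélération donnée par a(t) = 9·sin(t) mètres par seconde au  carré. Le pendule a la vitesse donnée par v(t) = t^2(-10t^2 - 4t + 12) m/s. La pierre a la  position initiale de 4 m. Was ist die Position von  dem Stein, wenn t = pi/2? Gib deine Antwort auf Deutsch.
Ausgehend von der Beschleunigung a(t) = 9·sin(t), nehmen wir 2 Stammfunktionen. Das Integral von der Beschleunigung ist die Geschwindigkeit. Mit v(0) = -9 erhalten wir v(t) = -9·cos(t). Die Stammfunktion von der Geschwindigkeit, mit x(0) = 4, ergibt die Position: x(t) = 4 - 9·sin(t). Mit x(t) = 4 - 9·sin(t) und Einsetzen von t = pi/2, finden wir x = -5.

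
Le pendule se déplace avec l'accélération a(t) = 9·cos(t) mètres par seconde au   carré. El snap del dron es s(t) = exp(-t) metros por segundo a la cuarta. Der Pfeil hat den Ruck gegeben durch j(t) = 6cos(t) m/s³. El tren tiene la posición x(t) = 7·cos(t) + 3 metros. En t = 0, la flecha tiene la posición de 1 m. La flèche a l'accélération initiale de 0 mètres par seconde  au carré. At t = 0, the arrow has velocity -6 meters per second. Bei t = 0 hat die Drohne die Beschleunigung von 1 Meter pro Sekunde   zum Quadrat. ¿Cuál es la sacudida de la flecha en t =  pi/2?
Usando j(t) = 6·cos(t) y sustituyendo t = pi/2, encontramos j = 0.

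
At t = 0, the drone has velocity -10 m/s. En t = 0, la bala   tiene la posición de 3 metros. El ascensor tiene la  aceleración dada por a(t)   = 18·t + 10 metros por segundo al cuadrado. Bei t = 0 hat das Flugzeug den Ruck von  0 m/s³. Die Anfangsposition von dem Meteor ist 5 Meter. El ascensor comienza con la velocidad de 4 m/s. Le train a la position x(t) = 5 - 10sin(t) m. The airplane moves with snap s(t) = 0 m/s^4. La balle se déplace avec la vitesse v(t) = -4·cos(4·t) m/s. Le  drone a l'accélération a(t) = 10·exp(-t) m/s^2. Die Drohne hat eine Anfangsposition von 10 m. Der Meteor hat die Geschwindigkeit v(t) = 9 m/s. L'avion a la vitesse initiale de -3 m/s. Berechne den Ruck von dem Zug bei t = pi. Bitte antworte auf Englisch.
To solve this, we need to take 3 derivatives of our position equation x(t) = 5 - 10·sin(t). Differentiating position, we get velocity: v(t) = -10·cos(t). The derivative of velocity gives acceleration: a(t) = 10·sin(t). Taking d/dt of a(t), we find j(t) = 10·cos(t). Using j(t) = 10·cos(t) and substituting t = pi, we find j = -10.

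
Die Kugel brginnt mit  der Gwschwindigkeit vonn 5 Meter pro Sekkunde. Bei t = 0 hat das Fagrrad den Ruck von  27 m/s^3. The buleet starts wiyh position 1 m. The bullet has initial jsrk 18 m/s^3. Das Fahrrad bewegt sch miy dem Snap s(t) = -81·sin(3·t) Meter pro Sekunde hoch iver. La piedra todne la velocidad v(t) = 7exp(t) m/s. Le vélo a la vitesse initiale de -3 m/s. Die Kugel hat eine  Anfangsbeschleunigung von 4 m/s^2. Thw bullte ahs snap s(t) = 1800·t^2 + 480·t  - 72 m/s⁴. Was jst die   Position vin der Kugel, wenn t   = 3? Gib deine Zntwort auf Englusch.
To find the answer, we compute 4 integrals of s(t) = 1800·t^2 + 480·t - 72. Taking ∫s(t)dt and applying j(0) = 18, we find j(t) = 600·t^3 + 240·t^2 - 72·t + 18. The integral of jerk, with a(0) = 4, gives acceleration: a(t) = 150·t^4 + 80·t^3 - 36·t^2 + 18·t + 4. The integral of acceleration is velocity. Using v(0) = 5, we get v(t) = 30·t^5 + 20·t^4 - 12·t^3 + 9·t^2 + 4·t + 5. The integral of velocity, with x(0) = 1, gives position: x(t) = 5·t^6 + 4·t^5 - 3·t^4 + 3·t^3 + 2·t^2 + 5·t + 1. Using x(t) = 5·t^6 + 4·t^5 - 3·t^4 + 3·t^3 + 2·t^2 + 5·t + 1 and substituting t = 3, we find x = 4489.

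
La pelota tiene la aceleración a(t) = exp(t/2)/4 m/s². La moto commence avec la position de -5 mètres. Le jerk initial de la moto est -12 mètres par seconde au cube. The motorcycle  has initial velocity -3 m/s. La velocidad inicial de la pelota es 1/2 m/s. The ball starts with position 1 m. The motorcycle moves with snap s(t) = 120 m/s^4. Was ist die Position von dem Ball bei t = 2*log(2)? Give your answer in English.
We need to integrate our acceleration equation a(t) = exp(t/2)/4 2 times. The integral of acceleration is velocity. Using v(0) = 1/2, we get v(t) = exp(t/2)/2. Finding the integral of v(t) and using x(0) = 1: x(t) = exp(t/2). We have position x(t) = exp(t/2). Substituting t = 2*log(2): x(2*log(2)) = 2.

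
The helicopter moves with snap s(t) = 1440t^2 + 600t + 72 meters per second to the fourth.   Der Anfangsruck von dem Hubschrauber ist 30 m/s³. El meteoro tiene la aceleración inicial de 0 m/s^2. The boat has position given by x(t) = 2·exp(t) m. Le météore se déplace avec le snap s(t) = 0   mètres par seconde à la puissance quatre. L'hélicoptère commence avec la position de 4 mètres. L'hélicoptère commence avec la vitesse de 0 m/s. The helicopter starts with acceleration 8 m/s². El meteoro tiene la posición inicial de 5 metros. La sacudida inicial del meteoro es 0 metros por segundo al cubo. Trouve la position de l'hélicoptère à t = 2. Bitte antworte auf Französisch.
Pour résoudre ceci, nous devons prendre 4 primitives de notre équation du snap s(t) = 1440·t^2 + 600·t + 72. L'intégrale du snap, avec j(0) = 30, donne le jerk: j(t) = 480·t^3 + 300·t^2 + 72·t + 30. La primitive du jerk est l'accélération. En utilisant a(0) = 8, nous obtenons a(t) = 120·t^4 + 100·t^3 + 36·t^2 + 30·t + 8. La primitive de l'accélération, avec v(0) = 0, donne la vitesse: v(t) = t·(24·t^4 + 25·t^3 + 12·t^2 + 15·t + 8). La primitive de la vitesse, avec x(0) = 4, donne la position: x(t) = 4·t^6 + 5·t^5 + 3·t^4 + 5·t^3 + 4·t^2 + 4. En utilisant x(t) = 4·t^6 + 5·t^5 + 3·t^4 + 5·t^3 + 4·t^2 + 4 et en substituant t = 2, nous trouvons x = 524.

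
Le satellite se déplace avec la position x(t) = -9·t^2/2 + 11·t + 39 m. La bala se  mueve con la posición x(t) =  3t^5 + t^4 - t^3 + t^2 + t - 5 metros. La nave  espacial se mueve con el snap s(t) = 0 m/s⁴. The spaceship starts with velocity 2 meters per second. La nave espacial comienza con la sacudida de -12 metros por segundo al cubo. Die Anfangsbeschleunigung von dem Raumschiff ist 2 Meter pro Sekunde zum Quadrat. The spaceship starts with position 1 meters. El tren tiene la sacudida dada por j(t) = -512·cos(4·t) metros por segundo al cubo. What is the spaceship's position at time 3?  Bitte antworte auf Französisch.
Pour résoudre ceci, nous devons prendre 4 primitives de notre équation du snap s(t) = 0. En prenant ∫s(t)dt et en appliquant j(0) = -12, nous trouvons j(t) = -12. En prenant ∫j(t)dt et en appliquant a(0) = 2, nous trouvons a(t) = 2 - 12·t. La primitive de l'accélération est la vitesse. En utilisant v(0) = 2, nous obtenons v(t) = -6·t^2 + 2·t + 2. En intégrant la vitesse et en utilisant la condition initiale x(0) = 1, nous obtenons x(t) = -2·t^3 + t^2 + 2·t + 1. En utilisant x(t) = -2·t^3 + t^2 + 2·t + 1 et en substituant t = 3, nous trouvons x = -38.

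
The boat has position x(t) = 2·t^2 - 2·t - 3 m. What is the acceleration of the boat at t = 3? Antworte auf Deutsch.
Wir müssen unsere Gleichung für die Position x(t) = 2·t^2 - 2·t - 3 2-mal ableiten. Durch Ableiten von der Position erhalten wir die Geschwindigkeit: v(t) = 4·t - 2. Mit d/dt von v(t) finden wir a(t) = 4. Wir haben die Beschleunigung a(t) = 4. Durch Einsetzen von t = 3: a(3) = 4.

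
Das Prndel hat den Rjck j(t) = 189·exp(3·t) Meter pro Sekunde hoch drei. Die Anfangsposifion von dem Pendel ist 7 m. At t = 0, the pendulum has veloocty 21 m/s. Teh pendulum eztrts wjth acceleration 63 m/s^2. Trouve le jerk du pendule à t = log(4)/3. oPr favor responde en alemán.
Aus der Gleichung für den Ruck j(t) = 189·exp(3·t), setzen wir t = log(4)/3 ein und erhalten j = 756.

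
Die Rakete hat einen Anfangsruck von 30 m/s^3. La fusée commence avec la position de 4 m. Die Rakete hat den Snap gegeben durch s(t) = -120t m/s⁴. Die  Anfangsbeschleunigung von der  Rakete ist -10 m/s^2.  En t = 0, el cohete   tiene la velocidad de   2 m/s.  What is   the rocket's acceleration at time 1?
To find the answer, we compute 2 antiderivatives of s(t) = -120·t. Integrating snap and using the initial condition j(0) = 30, we get j(t) = 30 - 60·t^2. Integrating jerk and using the initial condition a(0) = -10, we get a(t) = -20·t^3 + 30·t - 10. We have acceleration a(t) = -20·t^3 + 30·t - 10. Substituting t = 1: a(1) = 0.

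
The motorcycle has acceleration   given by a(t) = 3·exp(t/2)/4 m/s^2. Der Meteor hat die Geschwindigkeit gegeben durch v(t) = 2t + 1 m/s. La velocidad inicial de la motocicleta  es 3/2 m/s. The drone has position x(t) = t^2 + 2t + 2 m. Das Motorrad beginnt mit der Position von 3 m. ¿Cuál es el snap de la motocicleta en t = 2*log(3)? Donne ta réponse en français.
Pour résoudre ceci, nous devons prendre 2 dérivées de notre équation de l'accélération a(t) = 3·exp(t/2)/4. En prenant d/dt de a(t), nous trouvons j(t) = 3·exp(t/2)/8. En prenant d/dt de j(t), nous trouvons s(t) = 3·exp(t/2)/16. De l'équation du snap s(t) = 3·exp(t/2)/16, nous substituons t = 2*log(3) pour obtenir s = 9/16.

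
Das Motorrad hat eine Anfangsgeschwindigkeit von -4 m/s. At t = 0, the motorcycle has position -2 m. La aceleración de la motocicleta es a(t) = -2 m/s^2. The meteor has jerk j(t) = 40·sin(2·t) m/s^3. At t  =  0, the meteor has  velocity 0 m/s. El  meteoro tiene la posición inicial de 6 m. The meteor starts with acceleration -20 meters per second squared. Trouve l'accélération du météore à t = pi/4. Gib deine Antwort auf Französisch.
Nous devons trouver l'intégrale de notre équation du jerk j(t) = 40·sin(2·t) 1 fois. La primitive du jerk est l'accélération. En utilisant a(0) = -20, nous obtenons a(t) = -20·cos(2·t). Nous avons l'accélération a(t) = -20·cos(2·t). En substituant t = pi/4: a(pi/4) = 0.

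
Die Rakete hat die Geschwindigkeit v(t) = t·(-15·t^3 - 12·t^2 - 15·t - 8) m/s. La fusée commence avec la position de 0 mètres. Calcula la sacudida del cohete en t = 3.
Debemos derivar nuestra ecuación de la velocidad v(t) = t·(-15·t^3 - 12·t^2 - 15·t - 8) 2 veces. Tomando d/dt de v(t), encontramos a(t) = -15·t^3 - 12·t^2 + t·(-45·t^2 - 24·t - 15) - 15·t - 8. Derivando la aceleración, obtenemos la sacudida: j(t) = -90·t^2 + t·(-90·t - 24) - 48·t - 30. Usando j(t) = -90·t^2 + t·(-90·t - 24) - 48·t - 30 y sustituyendo t = 3, encontramos j = -1866.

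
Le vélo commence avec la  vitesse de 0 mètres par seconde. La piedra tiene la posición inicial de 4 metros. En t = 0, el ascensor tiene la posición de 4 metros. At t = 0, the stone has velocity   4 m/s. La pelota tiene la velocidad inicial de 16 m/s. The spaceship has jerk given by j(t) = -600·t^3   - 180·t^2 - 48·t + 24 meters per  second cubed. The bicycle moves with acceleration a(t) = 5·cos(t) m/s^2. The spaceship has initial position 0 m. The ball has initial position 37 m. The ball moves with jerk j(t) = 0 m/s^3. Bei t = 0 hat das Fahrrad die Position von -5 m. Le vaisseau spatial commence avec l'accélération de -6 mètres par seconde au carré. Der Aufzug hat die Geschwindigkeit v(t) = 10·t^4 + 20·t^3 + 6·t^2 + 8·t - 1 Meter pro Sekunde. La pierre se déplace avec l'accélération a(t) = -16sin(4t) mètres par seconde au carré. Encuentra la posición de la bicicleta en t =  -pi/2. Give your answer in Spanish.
Partiendo de la aceleración a(t) = 5·cos(t), tomamos 2 integrales. La integral de la aceleración es la velocidad. Usando v(0) = 0, obtenemos v(t) = 5·sin(t). La integral de la velocidad es la posición. Usando x(0) = -5, obtenemos x(t) = -5·cos(t). Usando x(t) = -5·cos(t) y sustituyendo t = -pi/2, encontramos x = 0.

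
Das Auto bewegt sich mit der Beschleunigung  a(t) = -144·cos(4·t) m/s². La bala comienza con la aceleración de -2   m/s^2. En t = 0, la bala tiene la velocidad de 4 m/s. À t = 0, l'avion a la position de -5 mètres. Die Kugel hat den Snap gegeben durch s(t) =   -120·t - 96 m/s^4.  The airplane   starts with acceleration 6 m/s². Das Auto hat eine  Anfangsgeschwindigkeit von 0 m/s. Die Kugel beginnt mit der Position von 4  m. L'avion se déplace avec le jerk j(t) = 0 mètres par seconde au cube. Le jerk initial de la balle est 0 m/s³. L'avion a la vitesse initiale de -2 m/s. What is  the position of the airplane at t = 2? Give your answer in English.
We must find the integral of our jerk equation j(t) = 0 3 times. The antiderivative of jerk is acceleration. Using a(0) = 6, we get a(t) = 6. Finding the integral of a(t) and using v(0) = -2: v(t) = 6·t - 2. The integral of velocity, with x(0) = -5, gives position: x(t) = 3·t^2 - 2·t - 5. We have position x(t) = 3·t^2 - 2·t - 5. Substituting t = 2: x(2) = 3.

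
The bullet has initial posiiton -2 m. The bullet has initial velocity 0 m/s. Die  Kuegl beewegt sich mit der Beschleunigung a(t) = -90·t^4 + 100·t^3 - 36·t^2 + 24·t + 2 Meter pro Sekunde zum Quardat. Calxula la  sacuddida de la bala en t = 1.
Partiendo de la aceleración a(t) = -90·t^4 + 100·t^3 - 36·t^2 + 24·t + 2, tomamos 1 derivada. Tomando d/dt de a(t), encontramos j(t) = -360·t^3 + 300·t^2 - 72·t + 24. De la ecuación de la sacudida j(t) = -360·t^3 + 300·t^2 - 72·t + 24, sustituimos t = 1 para obtener j = -108.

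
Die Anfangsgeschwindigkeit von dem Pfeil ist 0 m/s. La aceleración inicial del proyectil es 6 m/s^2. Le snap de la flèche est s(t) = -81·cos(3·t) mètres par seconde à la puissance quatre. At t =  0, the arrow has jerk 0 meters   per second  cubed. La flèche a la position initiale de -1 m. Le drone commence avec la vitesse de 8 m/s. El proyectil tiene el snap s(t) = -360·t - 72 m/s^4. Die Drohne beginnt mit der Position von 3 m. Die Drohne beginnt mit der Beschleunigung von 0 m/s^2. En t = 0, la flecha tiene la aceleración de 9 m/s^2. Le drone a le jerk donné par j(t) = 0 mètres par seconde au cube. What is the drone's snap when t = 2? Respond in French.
Pour résoudre ceci, nous devons prendre 1 dérivée de notre équation du jerk j(t) = 0. La dérivée du jerk donne le snap: s(t) = 0. De l'équation du snap s(t) = 0, nous substituons t = 2 pour obtenir s = 0.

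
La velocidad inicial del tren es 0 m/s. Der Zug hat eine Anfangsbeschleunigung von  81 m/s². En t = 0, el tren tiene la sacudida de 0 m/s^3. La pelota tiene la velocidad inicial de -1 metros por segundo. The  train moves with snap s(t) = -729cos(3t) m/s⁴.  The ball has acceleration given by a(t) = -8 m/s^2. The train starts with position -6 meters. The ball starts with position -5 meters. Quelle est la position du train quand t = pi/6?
En partant du snap s(t) = -729·cos(3·t), nous prenons 4 intégrales. En prenant ∫s(t)dt et en appliquant j(0) = 0, nous trouvons j(t) = -243·sin(3·t). L'intégrale du jerk, avec a(0) = 81, donne l'accélération: a(t) = 81·cos(3·t). En prenant ∫a(t)dt et en appliquant v(0) = 0, nous trouvons v(t) = 27·sin(3·t). En intégrant la vitesse et en utilisant la condition initiale x(0) = -6, nous obtenons x(t) = 3 - 9·cos(3·t). De l'équation de la position x(t) = 3 - 9·cos(3·t), nous substituons t = pi/6 pour obtenir x = 3.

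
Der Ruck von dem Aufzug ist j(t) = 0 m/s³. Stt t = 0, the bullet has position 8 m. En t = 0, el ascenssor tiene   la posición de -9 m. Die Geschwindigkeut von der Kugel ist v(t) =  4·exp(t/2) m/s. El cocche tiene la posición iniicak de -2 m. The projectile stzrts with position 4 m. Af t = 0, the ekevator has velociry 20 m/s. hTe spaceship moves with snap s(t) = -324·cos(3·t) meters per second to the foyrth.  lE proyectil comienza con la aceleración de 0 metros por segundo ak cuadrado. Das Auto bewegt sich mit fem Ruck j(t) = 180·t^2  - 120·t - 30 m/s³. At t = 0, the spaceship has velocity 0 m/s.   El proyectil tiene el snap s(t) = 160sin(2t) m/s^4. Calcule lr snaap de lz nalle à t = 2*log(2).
Pour résoudre ceci, nous devons prendre 3 dérivées de notre équation de la vitesse v(t) = 4·exp(t/2). En dérivant la vitesse, nous obtenons l'accélération: a(t) = 2·exp(t/2). La dérivée de l'accélération donne le jerk: j(t) = exp(t/2). La dérivée du jerk donne le snap: s(t) = exp(t/2)/2. Nous avons le snap s(t) = exp(t/2)/2. En substituant t = 2*log(2): s(2*log(2)) = 1.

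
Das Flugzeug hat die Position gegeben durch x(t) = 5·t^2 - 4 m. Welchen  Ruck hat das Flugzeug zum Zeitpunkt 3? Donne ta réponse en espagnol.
Para resolver esto, necesitamos tomar 3 derivadas de nuestra ecuación de la posición x(t) = 5·t^2 - 4. Derivando la posición, obtenemos la velocidad: v(t) = 10·t. La derivada de la velocidad da la aceleración: a(t) = 10. Tomando d/dt de a(t), encontramos j(t) = 0. Tenemos la sacudida j(t) = 0. Sustituyendo t = 3: j(3) = 0.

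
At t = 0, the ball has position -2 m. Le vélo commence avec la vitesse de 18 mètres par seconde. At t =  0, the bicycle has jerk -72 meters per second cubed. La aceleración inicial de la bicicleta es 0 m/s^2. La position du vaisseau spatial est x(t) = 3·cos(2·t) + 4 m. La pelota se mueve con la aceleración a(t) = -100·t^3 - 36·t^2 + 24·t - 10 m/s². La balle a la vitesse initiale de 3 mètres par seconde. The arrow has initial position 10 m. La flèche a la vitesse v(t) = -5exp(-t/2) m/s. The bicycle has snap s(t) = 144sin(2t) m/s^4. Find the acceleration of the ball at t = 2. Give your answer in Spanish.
Usando a(t) = -100·t^3 - 36·t^2 + 24·t - 10 y sustituyendo t = 2, encontramos a = -906.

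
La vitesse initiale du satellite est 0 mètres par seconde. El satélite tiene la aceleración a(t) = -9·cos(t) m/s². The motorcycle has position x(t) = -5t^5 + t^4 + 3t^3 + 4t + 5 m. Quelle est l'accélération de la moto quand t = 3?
En partant de la position x(t) = -5·t^5 + t^4 + 3·t^3 + 4·t + 5, nous prenons 2 dérivées. En dérivant la position, nous obtenons la vitesse: v(t) = -25·t^4 + 4·t^3 + 9·t^2 + 4. La dérivée de la vitesse donne l'accélération: a(t) = -100·t^3 + 12·t^2 + 18·t. Nous avons l'accélération a(t) = -100·t^3 + 12·t^2 + 18·t. En substituant t = 3: a(3) = -2538.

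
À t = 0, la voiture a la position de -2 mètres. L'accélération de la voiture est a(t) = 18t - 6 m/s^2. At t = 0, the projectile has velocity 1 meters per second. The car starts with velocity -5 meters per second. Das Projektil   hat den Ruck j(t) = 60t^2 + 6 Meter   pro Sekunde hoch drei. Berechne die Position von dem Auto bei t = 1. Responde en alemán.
Ausgehend von der Beschleunigung a(t) = 18·t - 6, nehmen wir 2 Integrale. Mit ∫a(t)dt und Anwendung von v(0) = -5, finden wir v(t) = 9·t^2 - 6·t - 5. Mit ∫v(t)dt und Anwendung von x(0) = -2, finden wir x(t) = 3·t^3 - 3·t^2 - 5·t - 2. Aus der Gleichung für die Position x(t) = 3·t^3 - 3·t^2 - 5·t - 2, setzen wir t = 1 ein und erhalten x = -7.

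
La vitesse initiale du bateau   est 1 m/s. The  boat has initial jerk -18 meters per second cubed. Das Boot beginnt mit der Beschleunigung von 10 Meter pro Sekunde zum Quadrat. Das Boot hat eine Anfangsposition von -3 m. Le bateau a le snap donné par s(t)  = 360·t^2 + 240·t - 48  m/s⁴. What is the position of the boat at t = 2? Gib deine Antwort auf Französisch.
Nous devons intégrer notre équation du snap s(t) = 360·t^2 + 240·t - 48 4 fois. L'intégrale du snap, avec j(0) = -18, donne le jerk: j(t) = 120·t^3 + 120·t^2 - 48·t - 18. L'intégrale du jerk est l'accélération. En utilisant a(0) = 10, nous obtenons a(t) = 30·t^4 + 40·t^3 - 24·t^2 - 18·t + 10. En prenant ∫a(t)dt et en appliquant v(0) = 1, nous trouvons v(t) = 6·t^5 + 10·t^4 - 8·t^3 - 9·t^2 + 10·t + 1. L'intégrale de la vitesse est la position. En utilisant x(0) = -3, nous obtenons x(t) = t^6 + 2·t^5 - 2·t^4 - 3·t^3 + 5·t^2 + t - 3. En utilisant x(t) = t^6 + 2·t^5 - 2·t^4 - 3·t^3 + 5·t^2 + t - 3 et en substituant t = 2, nous trouvons x = 91.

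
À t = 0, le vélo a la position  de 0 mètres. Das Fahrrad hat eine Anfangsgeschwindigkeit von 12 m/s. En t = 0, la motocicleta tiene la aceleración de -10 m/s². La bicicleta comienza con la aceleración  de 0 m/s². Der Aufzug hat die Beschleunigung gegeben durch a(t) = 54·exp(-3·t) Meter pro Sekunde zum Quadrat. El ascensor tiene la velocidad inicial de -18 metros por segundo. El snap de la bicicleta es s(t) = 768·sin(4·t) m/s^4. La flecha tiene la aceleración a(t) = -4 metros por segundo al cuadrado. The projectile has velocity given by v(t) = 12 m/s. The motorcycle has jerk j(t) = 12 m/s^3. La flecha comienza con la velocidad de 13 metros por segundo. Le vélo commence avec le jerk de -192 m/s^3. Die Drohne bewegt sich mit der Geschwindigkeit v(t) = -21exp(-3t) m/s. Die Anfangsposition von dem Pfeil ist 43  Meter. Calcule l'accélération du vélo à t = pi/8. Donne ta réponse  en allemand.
Ausgehend von dem Snap s(t) = 768·sin(4·t), nehmen wir 2 Stammfunktionen. Das Integral von dem Snap, mit j(0) = -192, ergibt den Ruck: j(t) = -192·cos(4·t). Das Integral von dem Ruck ist die Beschleunigung. Mit a(0) = 0 erhalten wir a(t) = -48·sin(4·t). Aus der Gleichung für die Beschleunigung a(t) = -48·sin(4·t), setzen wir t = pi/8 ein und erhalten a = -48.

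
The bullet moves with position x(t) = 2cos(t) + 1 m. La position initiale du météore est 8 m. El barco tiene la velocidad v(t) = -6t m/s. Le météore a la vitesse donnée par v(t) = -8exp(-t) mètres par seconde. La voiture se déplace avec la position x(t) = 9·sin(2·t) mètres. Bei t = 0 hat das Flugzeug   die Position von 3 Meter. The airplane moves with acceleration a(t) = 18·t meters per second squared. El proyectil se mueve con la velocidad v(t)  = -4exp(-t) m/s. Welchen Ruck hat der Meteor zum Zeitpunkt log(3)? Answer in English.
Starting from velocity v(t) = -8·exp(-t), we take 2 derivatives. The derivative of velocity gives acceleration: a(t) = 8·exp(-t). The derivative of acceleration gives jerk: j(t) = -8·exp(-t). We have jerk j(t) = -8·exp(-t). Substituting t = log(3): j(log(3)) = -8/3.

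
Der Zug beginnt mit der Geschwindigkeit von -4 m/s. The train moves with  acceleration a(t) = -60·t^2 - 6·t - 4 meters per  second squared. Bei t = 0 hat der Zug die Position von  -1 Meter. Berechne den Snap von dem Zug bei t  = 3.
Um dies zu lösen, müssen wir 2 Ableitungen unserer Gleichung für die Beschleunigung a(t) = -60·t^2 - 6·t - 4 nehmen. Die Ableitung von der Beschleunigung ergibt den Ruck: j(t) = -120·t - 6. Die Ableitung von dem Ruck ergibt den Snap: s(t) = -120. Mit s(t) = -120 und Einsetzen von t = 3, finden wir s = -120.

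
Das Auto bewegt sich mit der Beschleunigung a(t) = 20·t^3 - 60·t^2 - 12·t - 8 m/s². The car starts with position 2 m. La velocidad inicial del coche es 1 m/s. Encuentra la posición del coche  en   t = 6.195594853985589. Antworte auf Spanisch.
Necesitamos integrar nuestra ecuación de la aceleración a(t) = 20·t^3 - 60·t^2 - 12·t - 8 2 veces. La integral de la aceleración es la velocidad. Usando v(0) = 1, obtenemos v(t) = 5·t^4 - 20·t^3 - 6·t^2 - 8·t + 1. La integral de la velocidad, con x(0) = 2, da la posición: x(t) = t^5 - 5·t^4 - 2·t^3 - 4·t^2 + t + 2. Usando x(t) = t^5 - 5·t^4 - 2·t^3 - 4·t^2 + t + 2 y sustituyendo t = 6.195594853985589, encontramos x = 1140.64889544807.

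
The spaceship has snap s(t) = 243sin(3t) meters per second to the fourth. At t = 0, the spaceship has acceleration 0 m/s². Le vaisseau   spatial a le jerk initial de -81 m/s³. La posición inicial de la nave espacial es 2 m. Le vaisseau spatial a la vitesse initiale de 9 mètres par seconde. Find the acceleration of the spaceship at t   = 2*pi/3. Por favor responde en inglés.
To solve this, we need to take 2 antiderivatives of our snap equation s(t) = 243·sin(3·t). Integrating snap and using the initial condition j(0) = -81, we get j(t) = -81·cos(3·t). The antiderivative of jerk, with a(0) = 0, gives acceleration: a(t) = -27·sin(3·t). From the given acceleration equation a(t) = -27·sin(3·t), we substitute t = 2*pi/3 to get a = 0.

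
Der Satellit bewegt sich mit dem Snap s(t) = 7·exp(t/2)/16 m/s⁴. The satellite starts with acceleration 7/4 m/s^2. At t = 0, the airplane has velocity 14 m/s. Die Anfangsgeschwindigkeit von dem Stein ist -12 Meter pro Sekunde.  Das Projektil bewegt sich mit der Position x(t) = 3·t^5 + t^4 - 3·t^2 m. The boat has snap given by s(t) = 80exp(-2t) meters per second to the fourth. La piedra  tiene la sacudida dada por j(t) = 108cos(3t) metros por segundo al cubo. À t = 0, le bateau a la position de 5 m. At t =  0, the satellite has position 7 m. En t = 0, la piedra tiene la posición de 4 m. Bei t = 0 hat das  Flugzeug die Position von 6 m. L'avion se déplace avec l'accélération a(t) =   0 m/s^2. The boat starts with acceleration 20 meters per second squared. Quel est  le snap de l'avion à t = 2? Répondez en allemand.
Um dies zu lösen, müssen wir 2 Ableitungen unserer Gleichung für die Beschleunigung a(t) = 0 nehmen. Durch Ableiten von der Beschleunigung erhalten wir den Ruck: j(t) = 0. Mit d/dt von j(t) finden wir s(t) = 0. Aus der Gleichung für den Snap s(t) = 0, setzen wir t = 2 ein und erhalten s = 0.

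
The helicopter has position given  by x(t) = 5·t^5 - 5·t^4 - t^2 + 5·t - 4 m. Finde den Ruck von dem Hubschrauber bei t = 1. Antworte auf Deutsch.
Um dies zu lösen, müssen wir 3 Ableitungen unserer Gleichung für die Position x(t) = 5·t^5 - 5·t^4 - t^2 + 5·t - 4 nehmen. Durch Ableiten von der Position erhalten wir die Geschwindigkeit: v(t) = 25·t^4 - 20·t^3 - 2·t + 5. Die Ableitung von der Geschwindigkeit ergibt die Beschleunigung: a(t) = 100·t^3 - 60·t^2 - 2. Die Ableitung von der Beschleunigung ergibt den Ruck: j(t) = 300·t^2 - 120·t. Wir haben den Ruck j(t) = 300·t^2 - 120·t. Durch Einsetzen von t = 1: j(1) = 180.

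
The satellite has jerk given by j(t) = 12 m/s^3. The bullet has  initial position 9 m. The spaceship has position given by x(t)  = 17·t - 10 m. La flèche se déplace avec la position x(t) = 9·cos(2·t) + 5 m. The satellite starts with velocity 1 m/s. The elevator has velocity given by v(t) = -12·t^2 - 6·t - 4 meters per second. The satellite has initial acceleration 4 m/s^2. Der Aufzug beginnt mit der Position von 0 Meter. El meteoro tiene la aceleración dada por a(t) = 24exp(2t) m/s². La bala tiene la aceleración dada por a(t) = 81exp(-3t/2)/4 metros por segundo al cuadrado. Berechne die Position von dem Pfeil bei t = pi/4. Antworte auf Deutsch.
Mit x(t) = 9·cos(2·t) + 5 und Einsetzen von t = pi/4, finden wir x = 5.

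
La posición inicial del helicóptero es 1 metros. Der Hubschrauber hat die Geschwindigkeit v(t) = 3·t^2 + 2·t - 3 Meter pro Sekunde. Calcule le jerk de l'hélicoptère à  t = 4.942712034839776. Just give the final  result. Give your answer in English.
At t = 4.942712034839776, j = 6.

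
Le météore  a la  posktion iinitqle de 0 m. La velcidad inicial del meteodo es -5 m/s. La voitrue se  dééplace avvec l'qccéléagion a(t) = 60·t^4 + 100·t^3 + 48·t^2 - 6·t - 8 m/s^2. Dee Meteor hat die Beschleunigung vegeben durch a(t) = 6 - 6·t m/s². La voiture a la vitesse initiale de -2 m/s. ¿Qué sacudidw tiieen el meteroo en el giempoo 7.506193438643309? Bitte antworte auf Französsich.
Nous devons dériver notre équation de l'accélération a(t) = 6 - 6·t 1 fois. En dérivant l'accélération, nous obtenons le jerk: j(t) = -6. En utilisant j(t) = -6 et en substituant t = 7.506193438643309, nous trouvons j = -6.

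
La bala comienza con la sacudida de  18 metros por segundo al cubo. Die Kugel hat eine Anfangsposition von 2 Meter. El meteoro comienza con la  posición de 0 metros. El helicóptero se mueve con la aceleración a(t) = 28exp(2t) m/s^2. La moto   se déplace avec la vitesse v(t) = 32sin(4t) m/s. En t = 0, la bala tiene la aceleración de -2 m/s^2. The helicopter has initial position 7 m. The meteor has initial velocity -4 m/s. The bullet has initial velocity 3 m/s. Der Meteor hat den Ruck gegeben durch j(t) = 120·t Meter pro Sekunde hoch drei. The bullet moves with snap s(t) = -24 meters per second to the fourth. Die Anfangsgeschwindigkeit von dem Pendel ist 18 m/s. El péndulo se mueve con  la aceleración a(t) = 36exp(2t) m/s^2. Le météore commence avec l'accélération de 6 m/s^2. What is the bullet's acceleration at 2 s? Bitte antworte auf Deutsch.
Wir müssen unsere Gleichung für den Snap s(t) = -24 2-mal integrieren. Die Stammfunktion von dem Snap, mit j(0) = 18, ergibt den Ruck: j(t) = 18 - 24·t. Durch Integration von dem Ruck und Verwendung der Anfangsbedingung a(0) = -2, erhalten wir a(t) = -12·t^2 + 18·t - 2. Aus der Gleichung für die Beschleunigung a(t) = -12·t^2 + 18·t - 2, setzen wir t = 2 ein und erhalten a = -14.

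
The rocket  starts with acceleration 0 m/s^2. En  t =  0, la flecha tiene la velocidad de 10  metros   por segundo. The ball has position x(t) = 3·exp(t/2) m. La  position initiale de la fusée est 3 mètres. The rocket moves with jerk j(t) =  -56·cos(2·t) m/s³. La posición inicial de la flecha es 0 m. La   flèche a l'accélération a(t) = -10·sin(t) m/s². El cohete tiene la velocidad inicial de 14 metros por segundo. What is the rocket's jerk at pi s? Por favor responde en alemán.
Mit j(t) = -56·cos(2·t) und Einsetzen von t = pi, finden wir j = -56.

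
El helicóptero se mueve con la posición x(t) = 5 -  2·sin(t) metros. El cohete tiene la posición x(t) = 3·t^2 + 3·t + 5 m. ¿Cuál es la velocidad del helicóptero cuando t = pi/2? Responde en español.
Para resolver esto, necesitamos tomar 1 derivada de nuestra ecuación de la posición x(t) = 5 - 2·sin(t). La derivada de la posición da la velocidad: v(t) = -2·cos(t). Tenemos la velocidad v(t) = -2·cos(t). Sustituyendo t = pi/2: v(pi/2) = 0.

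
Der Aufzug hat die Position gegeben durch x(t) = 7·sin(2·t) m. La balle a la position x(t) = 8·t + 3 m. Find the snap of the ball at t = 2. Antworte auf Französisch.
Pour résoudre ceci, nous devons prendre 4 dérivées de notre équation de la position x(t) = 8·t + 3. En prenant d/dt de x(t), nous trouvons v(t) = 8. En prenant d/dt de v(t), nous trouvons a(t) = 0. En prenant d/dt de a(t), nous trouvons j(t) = 0. En dérivant le jerk, nous obtenons le snap: s(t) = 0. De l'équation du snap s(t) = 0, nous substituons t = 2 pour obtenir s = 0.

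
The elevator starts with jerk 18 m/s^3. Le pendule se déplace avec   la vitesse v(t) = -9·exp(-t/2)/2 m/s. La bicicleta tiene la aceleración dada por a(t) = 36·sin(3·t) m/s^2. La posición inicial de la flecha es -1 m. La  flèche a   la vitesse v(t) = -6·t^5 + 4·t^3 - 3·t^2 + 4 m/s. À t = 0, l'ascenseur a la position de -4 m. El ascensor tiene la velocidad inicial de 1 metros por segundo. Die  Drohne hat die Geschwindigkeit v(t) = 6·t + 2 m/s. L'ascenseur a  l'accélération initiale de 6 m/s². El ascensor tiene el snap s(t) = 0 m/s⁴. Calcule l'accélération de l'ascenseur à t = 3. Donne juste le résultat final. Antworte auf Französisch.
a(3) = 60.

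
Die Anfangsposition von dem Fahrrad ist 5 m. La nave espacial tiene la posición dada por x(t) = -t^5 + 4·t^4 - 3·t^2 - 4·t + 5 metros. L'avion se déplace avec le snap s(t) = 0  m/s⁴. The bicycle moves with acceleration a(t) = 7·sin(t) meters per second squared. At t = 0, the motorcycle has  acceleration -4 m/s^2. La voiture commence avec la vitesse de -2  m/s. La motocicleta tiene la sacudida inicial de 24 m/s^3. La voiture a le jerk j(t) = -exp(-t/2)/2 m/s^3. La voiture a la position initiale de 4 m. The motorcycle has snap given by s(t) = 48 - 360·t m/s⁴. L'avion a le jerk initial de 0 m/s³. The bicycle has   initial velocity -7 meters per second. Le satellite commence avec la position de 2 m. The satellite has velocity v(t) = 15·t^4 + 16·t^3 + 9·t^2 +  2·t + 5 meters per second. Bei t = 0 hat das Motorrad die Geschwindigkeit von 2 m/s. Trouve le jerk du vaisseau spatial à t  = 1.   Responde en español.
Debemos derivar nuestra ecuación de la posición x(t) = -t^5 + 4·t^4 - 3·t^2 - 4·t + 5 3 veces. La derivada de la posición da la velocidad: v(t) = -5·t^4 + 16·t^3 - 6·t - 4. Derivando la velocidad, obtenemos la aceleración: a(t) = -20·t^3 + 48·t^2 - 6. Derivando la aceleración, obtenemos la sacudida: j(t) = -60·t^2 + 96·t. Tenemos la sacudida j(t) = -60·t^2 + 96·t. Sustituyendo t = 1: j(1) = 36.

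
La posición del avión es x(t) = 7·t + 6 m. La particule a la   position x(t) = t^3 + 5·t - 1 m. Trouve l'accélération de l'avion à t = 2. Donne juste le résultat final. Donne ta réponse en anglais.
The acceleration at t = 2 is a = 0.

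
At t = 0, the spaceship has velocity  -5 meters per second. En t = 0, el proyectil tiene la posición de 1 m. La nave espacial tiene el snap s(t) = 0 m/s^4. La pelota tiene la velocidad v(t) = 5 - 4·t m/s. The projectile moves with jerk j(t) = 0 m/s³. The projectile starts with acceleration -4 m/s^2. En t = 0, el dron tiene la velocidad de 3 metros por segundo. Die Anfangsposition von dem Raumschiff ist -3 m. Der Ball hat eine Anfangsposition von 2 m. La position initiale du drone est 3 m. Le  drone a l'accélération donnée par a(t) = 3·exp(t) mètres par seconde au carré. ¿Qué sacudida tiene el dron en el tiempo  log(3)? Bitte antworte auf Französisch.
Pour résoudre ceci, nous devons prendre 1 dérivée de notre équation de l'accélération a(t) = 3·exp(t). La dérivée de l'accélération donne le jerk: j(t) = 3·exp(t). De l'équation du jerk j(t) = 3·exp(t), nous substituons t = log(3) pour obtenir j = 9.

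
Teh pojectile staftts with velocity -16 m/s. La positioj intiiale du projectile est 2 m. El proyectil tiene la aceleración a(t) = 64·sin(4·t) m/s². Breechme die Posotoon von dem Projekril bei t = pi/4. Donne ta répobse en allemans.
Ausgehend von der Beschleunigung a(t) = 64·sin(4·t), nehmen wir 2 Integrale. Die Stammfunktion von der Beschleunigung ist die Geschwindigkeit. Mit v(0) = -16 erhalten wir v(t) = -16·cos(4·t). Durch Integration von der Geschwindigkeit und Verwendung der Anfangsbedingung x(0) = 2, erhalten wir x(t) = 2 - 4·sin(4·t). Wir haben die Position x(t) = 2 - 4·sin(4·t). Durch Einsetzen von t = pi/4: x(pi/4) = 2.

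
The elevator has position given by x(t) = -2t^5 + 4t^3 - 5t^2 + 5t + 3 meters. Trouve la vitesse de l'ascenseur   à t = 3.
Pour résoudre ceci, nous devons prendre 1 dérivée de notre équation de la position x(t) = -2·t^5 + 4·t^3 - 5·t^2 + 5·t + 3. En dérivant la position, nous obtenons la vitesse: v(t) = -10·t^4 + 12·t^2 - 10·t + 5. De l'équation de la vitesse v(t) = -10·t^4 + 12·t^2 - 10·t + 5, nous substituons t = 3 pour obtenir v = -727.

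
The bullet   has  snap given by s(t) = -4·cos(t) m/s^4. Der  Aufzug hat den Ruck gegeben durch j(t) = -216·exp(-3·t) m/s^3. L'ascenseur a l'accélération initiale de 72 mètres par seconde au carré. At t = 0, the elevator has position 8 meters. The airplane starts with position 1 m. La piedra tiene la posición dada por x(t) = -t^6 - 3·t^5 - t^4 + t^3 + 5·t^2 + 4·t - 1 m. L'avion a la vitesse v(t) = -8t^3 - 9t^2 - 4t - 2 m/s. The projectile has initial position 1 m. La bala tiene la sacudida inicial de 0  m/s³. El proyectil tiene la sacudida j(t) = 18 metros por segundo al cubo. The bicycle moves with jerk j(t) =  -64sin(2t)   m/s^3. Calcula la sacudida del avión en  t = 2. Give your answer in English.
We must differentiate our velocity equation v(t) = -8·t^3 - 9·t^2 - 4·t - 2 2 times. The derivative of velocity gives acceleration: a(t) = -24·t^2 - 18·t - 4. The derivative of acceleration gives jerk: j(t) = -48·t - 18. Using j(t) = -48·t - 18 and substituting t = 2, we find j = -114.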